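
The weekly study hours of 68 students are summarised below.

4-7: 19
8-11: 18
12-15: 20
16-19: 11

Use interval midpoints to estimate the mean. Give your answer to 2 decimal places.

Midpoints: 5.5, 9.5, 13.5, 17.5
Σfm = 19×5.5 + 18×9.5 + 20×13.5 + 11×17.5 = 738
n = Σf = 68
Mean = 738 / 68 = 10.8529

10.85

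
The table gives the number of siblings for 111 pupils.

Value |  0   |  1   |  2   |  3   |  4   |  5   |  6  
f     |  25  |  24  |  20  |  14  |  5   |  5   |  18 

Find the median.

Cumulative frequencies: 25, 49, 69, 83, 88, 93, 111
n = 111, so the median is the value in position (n+1)/2 = 56.
Position 56 falls at value 2.

2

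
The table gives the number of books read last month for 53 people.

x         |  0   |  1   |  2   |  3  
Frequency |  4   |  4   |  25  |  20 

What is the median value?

Cumulative frequencies: 4, 8, 33, 53
n = 53, so the median is the value in position (n+1)/2 = 27.
Position 27 falls at value 2.

2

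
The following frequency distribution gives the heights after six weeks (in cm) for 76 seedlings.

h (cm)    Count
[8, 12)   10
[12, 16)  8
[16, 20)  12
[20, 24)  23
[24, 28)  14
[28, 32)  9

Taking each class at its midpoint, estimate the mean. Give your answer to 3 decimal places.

20.632

Midpoints: 10, 14, 18, 22, 26, 30
Σfm = 10×10 + 8×14 + 12×18 + 23×22 + 14×26 + 9×30 = 1568
n = Σf = 76
Mean = 1568 / 76 = 20.6316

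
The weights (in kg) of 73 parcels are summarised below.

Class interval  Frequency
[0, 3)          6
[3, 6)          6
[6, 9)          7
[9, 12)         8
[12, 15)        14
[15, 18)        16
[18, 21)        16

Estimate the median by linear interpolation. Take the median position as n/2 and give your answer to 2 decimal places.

14.04

Cumulative frequencies: 6, 12, 19, 27, 41, 57, 73
n = 73; position = n/2 = 36.5.
This falls in the class [12, 15): L = 12, F = 27, f = 14, h = 3.
Median ≈ 12 + ((36.5 − 27) / 14) × 3 = 14.0357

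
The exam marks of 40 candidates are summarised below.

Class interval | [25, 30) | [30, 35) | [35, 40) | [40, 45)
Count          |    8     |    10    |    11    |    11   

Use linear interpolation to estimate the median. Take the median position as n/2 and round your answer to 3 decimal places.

Cumulative frequencies: 8, 18, 29, 40
n = 40; position = n/2 = 20.
This falls in the class [35, 40): L = 35, F = 18, f = 11, h = 5.
Median ≈ 35 + ((20 − 18) / 11) × 5 = 35.9091

35.909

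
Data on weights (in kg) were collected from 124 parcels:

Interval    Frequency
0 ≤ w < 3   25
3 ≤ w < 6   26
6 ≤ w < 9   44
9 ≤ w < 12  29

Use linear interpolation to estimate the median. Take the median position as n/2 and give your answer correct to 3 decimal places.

6.750

Cumulative frequencies: 25, 51, 95, 124
n = 124; position = n/2 = 62.
This falls in the class 6 ≤ w < 9: L = 6, F = 51, f = 44, h = 3.
Median ≈ 6 + ((62 − 51) / 44) × 3 = 6.7500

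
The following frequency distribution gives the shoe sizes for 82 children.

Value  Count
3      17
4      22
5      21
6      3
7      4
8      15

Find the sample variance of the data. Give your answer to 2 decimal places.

3.01

Values: 3, 4, 5, 6, 7, 8
n = 82, Σfx = 410, mean = 5.0000
Σfx² = 2294
Σf(x − x̄)² = Σfx² − (Σfx)²/n = 2294 − 410²/82 = 244.0000
Sample variance = 244.0000 / 81 = 3.0123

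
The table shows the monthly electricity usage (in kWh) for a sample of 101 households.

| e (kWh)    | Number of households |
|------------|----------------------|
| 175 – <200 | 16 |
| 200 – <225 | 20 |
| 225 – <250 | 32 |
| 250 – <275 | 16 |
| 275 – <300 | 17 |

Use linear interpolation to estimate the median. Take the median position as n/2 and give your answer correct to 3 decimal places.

236.328

Cumulative frequencies: 16, 36, 68, 84, 101
n = 101; position = n/2 = 50.5.
This falls in the class 225 – <250: L = 225, F = 36, f = 32, h = 25.
Median ≈ 225 + ((50.5 − 36) / 32) × 25 = 236.3281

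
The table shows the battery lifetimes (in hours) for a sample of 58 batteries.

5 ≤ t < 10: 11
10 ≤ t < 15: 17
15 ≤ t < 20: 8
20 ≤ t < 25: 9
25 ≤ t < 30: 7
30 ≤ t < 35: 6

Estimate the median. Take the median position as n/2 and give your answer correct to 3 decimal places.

Cumulative frequencies: 11, 28, 36, 45, 52, 58
n = 58; position = n/2 = 29.
This falls in the class 15 ≤ t < 20: L = 15, F = 28, f = 8, h = 5.
Median ≈ 15 + ((29 − 28) / 8) × 5 = 15.6250

15.625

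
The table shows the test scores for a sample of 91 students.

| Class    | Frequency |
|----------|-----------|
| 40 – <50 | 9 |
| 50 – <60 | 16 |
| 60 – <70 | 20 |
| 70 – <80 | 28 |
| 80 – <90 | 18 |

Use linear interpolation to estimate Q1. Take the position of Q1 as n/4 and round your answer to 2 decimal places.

58.59

Cumulative frequencies: 9, 25, 45, 73, 91
n = 91; position = n/4 = 22.75.
This falls in the class 50 – <60: L = 50, F = 9, f = 16, h = 10.
Lower quartile ≈ 50 + ((22.75 − 9) / 16) × 10 = 58.5938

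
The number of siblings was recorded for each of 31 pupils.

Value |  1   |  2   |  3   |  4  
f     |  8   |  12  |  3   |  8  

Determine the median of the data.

Cumulative frequencies: 8, 20, 23, 31
n = 31, so the median is the value in position (n+1)/2 = 16.
Position 16 falls at value 2.

2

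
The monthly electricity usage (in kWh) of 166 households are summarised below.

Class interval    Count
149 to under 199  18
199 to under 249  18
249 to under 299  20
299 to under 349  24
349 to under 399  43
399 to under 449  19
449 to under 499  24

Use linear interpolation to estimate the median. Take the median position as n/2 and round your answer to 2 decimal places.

Cumulative frequencies: 18, 36, 56, 80, 123, 142, 166
n = 166; position = n/2 = 83.
This falls in the class 349 to under 399: L = 349, F = 80, f = 43, h = 50.
Median ≈ 349 + ((83 − 80) / 43) × 50 = 352.4884

352.49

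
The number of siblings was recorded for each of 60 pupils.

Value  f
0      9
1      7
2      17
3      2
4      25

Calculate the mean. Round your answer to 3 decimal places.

Values: 0, 1, 2, 3, 4
Σfx = 9×0 + 7×1 + 17×2 + 2×3 + 25×4 = 147
n = Σf = 60
Mean = 147 / 60 = 2.4500

2.450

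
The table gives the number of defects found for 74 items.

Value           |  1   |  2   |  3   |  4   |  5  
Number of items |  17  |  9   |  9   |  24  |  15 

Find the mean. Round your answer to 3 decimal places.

3.149

Values: 1, 2, 3, 4, 5
Σfx = 17×1 + 9×2 + 9×3 + 24×4 + 15×5 = 233
n = Σf = 74
Mean = 233 / 74 = 3.1486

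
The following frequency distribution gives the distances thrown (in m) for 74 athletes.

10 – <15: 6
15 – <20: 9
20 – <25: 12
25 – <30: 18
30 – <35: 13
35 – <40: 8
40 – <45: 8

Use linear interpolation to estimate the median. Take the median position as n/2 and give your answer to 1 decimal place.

Cumulative frequencies: 6, 15, 27, 45, 58, 66, 74
n = 74; position = n/2 = 37.
This falls in the class 25 – <30: L = 25, F = 27, f = 18, h = 5.
Median ≈ 25 + ((37 − 27) / 18) × 5 = 27.7778

27.8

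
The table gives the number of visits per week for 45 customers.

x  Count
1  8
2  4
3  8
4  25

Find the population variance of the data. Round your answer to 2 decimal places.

Values: 1, 2, 3, 4
n = 45, Σfx = 140, mean = 3.1111
Σfx² = 496
Σf(x − x̄)² = Σfx² − (Σfx)²/n = 496 − 140²/45 = 60.4444
Population variance = 60.4444 / 45 = 1.3432

1.34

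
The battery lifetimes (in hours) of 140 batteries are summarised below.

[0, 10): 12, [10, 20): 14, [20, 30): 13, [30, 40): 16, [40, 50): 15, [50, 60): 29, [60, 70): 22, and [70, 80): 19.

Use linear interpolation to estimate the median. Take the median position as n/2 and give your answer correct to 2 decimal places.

Cumulative frequencies: 12, 26, 39, 55, 70, 99, 121, 140
n = 140; position = n/2 = 70.
This falls in the class [40, 50): L = 40, F = 55, f = 15, h = 10.
Median ≈ 40 + ((70 − 55) / 15) × 10 = 50.0000

50.00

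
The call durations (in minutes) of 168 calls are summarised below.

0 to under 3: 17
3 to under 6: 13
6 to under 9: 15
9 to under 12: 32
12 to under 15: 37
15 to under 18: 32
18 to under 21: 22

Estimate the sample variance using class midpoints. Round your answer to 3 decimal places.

Midpoints: 1.5, 4.5, 7.5, 10.5, 13.5, 16.5, 19.5
n = 168, Σfm = 1989, mean = 11.8393
Σfm² = 28494
Σf(m − x̄)² = Σfm² − (Σfm)²/n = 28494 − 1989²/168 = 4945.6607
Sample variance = 4945.6607 / 167 = 29.6147

29.615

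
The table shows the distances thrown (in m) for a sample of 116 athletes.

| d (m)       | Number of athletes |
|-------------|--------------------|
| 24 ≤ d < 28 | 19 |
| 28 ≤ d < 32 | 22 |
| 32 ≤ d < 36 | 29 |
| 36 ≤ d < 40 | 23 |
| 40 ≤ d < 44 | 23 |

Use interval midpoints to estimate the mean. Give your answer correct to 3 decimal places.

Midpoints: 26, 30, 34, 38, 42
Σfm = 19×26 + 22×30 + 29×34 + 23×38 + 23×42 = 3980
n = Σf = 116
Mean = 3980 / 116 = 34.3103

34.310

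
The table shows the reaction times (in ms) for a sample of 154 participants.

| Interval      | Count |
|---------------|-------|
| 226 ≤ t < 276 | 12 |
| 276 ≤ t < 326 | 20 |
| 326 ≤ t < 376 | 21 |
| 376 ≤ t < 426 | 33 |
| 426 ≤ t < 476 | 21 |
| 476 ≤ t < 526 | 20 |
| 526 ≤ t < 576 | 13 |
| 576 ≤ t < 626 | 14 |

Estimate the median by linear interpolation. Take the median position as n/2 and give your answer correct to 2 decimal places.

Cumulative frequencies: 12, 32, 53, 86, 107, 127, 140, 154
n = 154; position = n/2 = 77.
This falls in the class 376 ≤ t < 426: L = 376, F = 53, f = 33, h = 50.
Median ≈ 376 + ((77 − 53) / 33) × 50 = 412.3636

412.36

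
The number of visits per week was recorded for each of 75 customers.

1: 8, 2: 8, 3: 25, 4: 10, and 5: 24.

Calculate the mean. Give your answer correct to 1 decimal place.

3.5

Values: 1, 2, 3, 4, 5
Σfx = 8×1 + 8×2 + 25×3 + 10×4 + 24×5 = 259
n = Σf = 75
Mean = 259 / 75 = 3.4533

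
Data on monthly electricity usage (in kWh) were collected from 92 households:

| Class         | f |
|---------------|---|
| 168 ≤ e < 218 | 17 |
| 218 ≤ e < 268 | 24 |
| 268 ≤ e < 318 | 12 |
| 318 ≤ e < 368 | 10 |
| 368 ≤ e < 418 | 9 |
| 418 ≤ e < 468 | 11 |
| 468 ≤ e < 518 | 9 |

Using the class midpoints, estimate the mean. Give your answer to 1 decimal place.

314.2

Midpoints: 193, 243, 293, 343, 393, 443, 493
Σfm = 17×193 + 24×243 + 12×293 + 10×343 + 9×393 + 11×443 + 9×493 = 28906
n = Σf = 92
Mean = 28906 / 92 = 314.1957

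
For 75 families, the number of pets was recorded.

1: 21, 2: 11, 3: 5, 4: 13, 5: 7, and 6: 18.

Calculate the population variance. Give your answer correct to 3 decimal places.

3.834

Values: 1, 2, 3, 4, 5, 6
n = 75, Σfx = 253, mean = 3.3733
Σfx² = 1141
Σf(x − x̄)² = Σfx² − (Σfx)²/n = 1141 − 253²/75 = 287.5467
Population variance = 287.5467 / 75 = 3.8340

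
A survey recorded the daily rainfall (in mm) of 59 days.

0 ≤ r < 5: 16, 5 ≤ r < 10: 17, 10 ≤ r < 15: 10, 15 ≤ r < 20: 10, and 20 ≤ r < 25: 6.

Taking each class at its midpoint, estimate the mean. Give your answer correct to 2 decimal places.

Midpoints: 2.5, 7.5, 12.5, 17.5, 22.5
Σfm = 16×2.5 + 17×7.5 + 10×12.5 + 10×17.5 + 6×22.5 = 602.5
n = Σf = 59
Mean = 602.5 / 59 = 10.2119

10.21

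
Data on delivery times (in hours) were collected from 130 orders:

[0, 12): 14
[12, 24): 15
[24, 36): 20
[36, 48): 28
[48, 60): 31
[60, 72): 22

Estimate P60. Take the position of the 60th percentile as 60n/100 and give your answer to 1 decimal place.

48.4

Cumulative frequencies: 14, 29, 49, 77, 108, 130
n = 130; position = 60n/100 = 78.
This falls in the class [48, 60): L = 48, F = 77, f = 31, h = 12.
60th percentile ≈ 48 + ((78 − 77) / 31) × 12 = 48.3871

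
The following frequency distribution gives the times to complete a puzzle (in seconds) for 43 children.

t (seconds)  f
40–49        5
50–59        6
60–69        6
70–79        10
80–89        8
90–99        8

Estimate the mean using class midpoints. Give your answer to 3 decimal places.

72.407

Midpoints: 44.5, 54.5, 64.5, 74.5, 84.5, 94.5
Σfm = 5×44.5 + 6×54.5 + 6×64.5 + 10×74.5 + 8×84.5 + 8×94.5 = 3113.5
n = Σf = 43
Mean = 3113.5 / 43 = 72.4070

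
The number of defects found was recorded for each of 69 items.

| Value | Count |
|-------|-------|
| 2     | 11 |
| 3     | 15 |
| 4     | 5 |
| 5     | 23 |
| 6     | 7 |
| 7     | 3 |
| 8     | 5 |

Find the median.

Cumulative frequencies: 11, 26, 31, 54, 61, 64, 69
n = 69, so the median is the value in position (n+1)/2 = 35.
Position 35 falls at value 5.

5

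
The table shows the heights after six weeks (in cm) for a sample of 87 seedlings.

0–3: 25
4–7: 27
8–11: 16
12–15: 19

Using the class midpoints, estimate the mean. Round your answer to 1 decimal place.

Midpoints: 1.5, 5.5, 9.5, 13.5
Σfm = 25×1.5 + 27×5.5 + 16×9.5 + 19×13.5 = 594.5
n = Σf = 87
Mean = 594.5 / 87 = 6.8333

6.8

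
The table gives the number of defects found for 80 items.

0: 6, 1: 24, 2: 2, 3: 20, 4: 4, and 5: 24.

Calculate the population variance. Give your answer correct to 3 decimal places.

3.110

Values: 0, 1, 2, 3, 4, 5
n = 80, Σfx = 224, mean = 2.8000
Σfx² = 876
Σf(x − x̄)² = Σfx² − (Σfx)²/n = 876 − 224²/80 = 248.8000
Population variance = 248.8000 / 80 = 3.1100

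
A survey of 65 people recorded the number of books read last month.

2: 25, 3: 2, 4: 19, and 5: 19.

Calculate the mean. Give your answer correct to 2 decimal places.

Values: 2, 3, 4, 5
Σfx = 25×2 + 2×3 + 19×4 + 19×5 = 227
n = Σf = 65
Mean = 227 / 65 = 3.4923

3.49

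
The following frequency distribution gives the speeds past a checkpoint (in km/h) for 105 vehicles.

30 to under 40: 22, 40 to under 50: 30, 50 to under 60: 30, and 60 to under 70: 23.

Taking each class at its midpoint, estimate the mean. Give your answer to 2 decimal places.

50.14

Midpoints: 35, 45, 55, 65
Σfm = 22×35 + 30×45 + 30×55 + 23×65 = 5265
n = Σf = 105
Mean = 5265 / 105 = 50.1429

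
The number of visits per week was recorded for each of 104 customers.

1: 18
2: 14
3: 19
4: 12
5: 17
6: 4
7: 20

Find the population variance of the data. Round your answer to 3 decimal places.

4.303

Values: 1, 2, 3, 4, 5, 6, 7
n = 104, Σfx = 400, mean = 3.8462
Σfx² = 1986
Σf(x − x̄)² = Σfx² − (Σfx)²/n = 1986 − 400²/104 = 447.5385
Population variance = 447.5385 / 104 = 4.3033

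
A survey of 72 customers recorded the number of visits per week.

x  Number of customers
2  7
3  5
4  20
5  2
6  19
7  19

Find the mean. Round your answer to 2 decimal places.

5.08

Values: 2, 3, 4, 5, 6, 7
Σfx = 7×2 + 5×3 + 20×4 + 2×5 + 19×6 + 19×7 = 366
n = Σf = 72
Mean = 366 / 72 = 5.0833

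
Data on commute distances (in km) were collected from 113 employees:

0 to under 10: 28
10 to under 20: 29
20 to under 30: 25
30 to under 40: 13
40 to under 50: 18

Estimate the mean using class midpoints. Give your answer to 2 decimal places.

21.81

Midpoints: 5, 15, 25, 35, 45
Σfm = 28×5 + 29×15 + 25×25 + 13×35 + 18×45 = 2465
n = Σf = 113
Mean = 2465 / 113 = 21.8142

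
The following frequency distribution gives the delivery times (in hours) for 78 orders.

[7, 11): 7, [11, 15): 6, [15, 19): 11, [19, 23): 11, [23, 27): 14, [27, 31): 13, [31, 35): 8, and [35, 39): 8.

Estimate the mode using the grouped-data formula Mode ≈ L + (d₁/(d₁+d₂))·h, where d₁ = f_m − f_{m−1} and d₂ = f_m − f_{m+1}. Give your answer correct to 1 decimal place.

26.0

Modal class: [23, 27) (highest frequency 14).
d₁ = 14 − 11 = 3, d₂ = 14 − 13 = 1
Mode ≈ 23 + (3/(3+1)) × 4 = 23 + 3.0000 = 26.0000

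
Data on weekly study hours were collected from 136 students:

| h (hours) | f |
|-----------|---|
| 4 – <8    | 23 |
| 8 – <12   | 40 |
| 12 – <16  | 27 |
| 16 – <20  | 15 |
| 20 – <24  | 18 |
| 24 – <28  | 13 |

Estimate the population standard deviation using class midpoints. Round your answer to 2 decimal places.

6.29

Midpoints: 6, 10, 14, 18, 22, 26
n = 136, Σfm = 1920, mean = 14.1176
Σfm² = 32480
Σf(m − x̄)² = Σfm² − (Σfm)²/n = 32480 − 1920²/136 = 5374.1176
Population variance = 5374.1176 / 136 = 39.5156
Standard deviation = √39.5156 = 6.2861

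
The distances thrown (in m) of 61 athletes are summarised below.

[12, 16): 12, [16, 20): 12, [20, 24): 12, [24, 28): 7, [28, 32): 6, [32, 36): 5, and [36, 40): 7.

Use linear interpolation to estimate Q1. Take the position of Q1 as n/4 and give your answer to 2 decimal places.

Cumulative frequencies: 12, 24, 36, 43, 49, 54, 61
n = 61; position = n/4 = 15.25.
This falls in the class [16, 20): L = 16, F = 12, f = 12, h = 4.
Lower quartile ≈ 16 + ((15.25 − 12) / 12) × 4 = 17.0833

17.08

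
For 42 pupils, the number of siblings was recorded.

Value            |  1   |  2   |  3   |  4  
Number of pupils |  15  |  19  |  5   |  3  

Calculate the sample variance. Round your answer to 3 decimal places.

0.771

Values: 1, 2, 3, 4
n = 42, Σfx = 80, mean = 1.9048
Σfx² = 184
Σf(x − x̄)² = Σfx² − (Σfx)²/n = 184 − 80²/42 = 31.6190
Sample variance = 31.6190 / 41 = 0.7712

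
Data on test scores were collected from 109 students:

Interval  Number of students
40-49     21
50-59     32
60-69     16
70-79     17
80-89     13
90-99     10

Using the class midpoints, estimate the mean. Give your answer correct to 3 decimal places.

Midpoints: 44.5, 54.5, 64.5, 74.5, 84.5, 94.5
Σfm = 21×44.5 + 32×54.5 + 16×64.5 + 17×74.5 + 13×84.5 + 10×94.5 = 7020.5
n = Σf = 109
Mean = 7020.5 / 109 = 64.4083

64.408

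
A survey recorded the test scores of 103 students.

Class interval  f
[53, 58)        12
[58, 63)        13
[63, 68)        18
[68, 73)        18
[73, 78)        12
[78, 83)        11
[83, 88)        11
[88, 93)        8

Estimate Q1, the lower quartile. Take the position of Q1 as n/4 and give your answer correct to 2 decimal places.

63.21

Cumulative frequencies: 12, 25, 43, 61, 73, 84, 95, 103
n = 103; position = n/4 = 25.75.
This falls in the class [63, 68): L = 63, F = 25, f = 18, h = 5.
Lower quartile ≈ 63 + ((25.75 − 25) / 18) × 5 = 63.2083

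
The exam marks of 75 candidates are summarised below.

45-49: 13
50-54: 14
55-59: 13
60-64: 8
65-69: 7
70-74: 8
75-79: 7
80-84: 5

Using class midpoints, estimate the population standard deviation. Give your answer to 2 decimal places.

Midpoints: 47, 52, 57, 62, 67, 72, 77, 82
n = 75, Σfm = 4570, mean = 60.9333
Σfm² = 287580
Σf(m − x̄)² = Σfm² − (Σfm)²/n = 287580 − 4570²/75 = 9114.6667
Population variance = 9114.6667 / 75 = 121.5289
Standard deviation = √121.5289 = 11.0240

11.02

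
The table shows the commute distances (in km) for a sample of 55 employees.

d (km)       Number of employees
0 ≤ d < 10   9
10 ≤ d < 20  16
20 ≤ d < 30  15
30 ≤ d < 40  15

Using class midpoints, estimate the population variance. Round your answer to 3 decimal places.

Midpoints: 5, 15, 25, 35
n = 55, Σfm = 1185, mean = 21.5455
Σfm² = 31575
Σf(m − x̄)² = Σfm² − (Σfm)²/n = 31575 − 1185²/55 = 6043.6364
Population variance = 6043.6364 / 55 = 109.8843

109.884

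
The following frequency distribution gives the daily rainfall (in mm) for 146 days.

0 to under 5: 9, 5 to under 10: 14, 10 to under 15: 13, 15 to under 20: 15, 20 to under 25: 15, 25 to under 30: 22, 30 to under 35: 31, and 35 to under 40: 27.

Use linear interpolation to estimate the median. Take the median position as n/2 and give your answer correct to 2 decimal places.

Cumulative frequencies: 9, 23, 36, 51, 66, 88, 119, 146
n = 146; position = n/2 = 73.
This falls in the class 25 to under 30: L = 25, F = 66, f = 22, h = 5.
Median ≈ 25 + ((73 − 66) / 22) × 5 = 26.5909

26.59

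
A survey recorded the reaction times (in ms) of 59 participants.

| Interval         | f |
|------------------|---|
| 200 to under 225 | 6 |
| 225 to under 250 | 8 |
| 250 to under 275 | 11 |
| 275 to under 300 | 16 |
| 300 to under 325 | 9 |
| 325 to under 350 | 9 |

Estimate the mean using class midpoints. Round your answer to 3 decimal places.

Midpoints: 212.5, 237.5, 262.5, 287.5, 312.5, 337.5
Σfm = 6×212.5 + 8×237.5 + 11×262.5 + 16×287.5 + 9×312.5 + 9×337.5 = 16512.5
n = Σf = 59
Mean = 16512.5 / 59 = 279.8729

279.873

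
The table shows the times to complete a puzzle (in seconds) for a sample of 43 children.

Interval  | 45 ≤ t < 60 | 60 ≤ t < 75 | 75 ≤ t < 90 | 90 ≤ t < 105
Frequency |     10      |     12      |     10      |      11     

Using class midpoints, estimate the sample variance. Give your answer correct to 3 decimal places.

Midpoints: 52.5, 67.5, 82.5, 97.5
n = 43, Σfm = 3232.5, mean = 75.1744
Σfm² = 254868.75
Σf(m − x̄)² = Σfm² − (Σfm)²/n = 254868.75 − 3232.5²/43 = 11867.4419
Sample variance = 11867.4419 / 42 = 282.5581

282.558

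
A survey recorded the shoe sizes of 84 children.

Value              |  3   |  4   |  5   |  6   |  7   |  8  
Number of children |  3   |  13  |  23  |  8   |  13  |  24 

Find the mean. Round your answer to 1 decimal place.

6.0

Values: 3, 4, 5, 6, 7, 8
Σfx = 3×3 + 13×4 + 23×5 + 8×6 + 13×7 + 24×8 = 507
n = Σf = 84
Mean = 507 / 84 = 6.0357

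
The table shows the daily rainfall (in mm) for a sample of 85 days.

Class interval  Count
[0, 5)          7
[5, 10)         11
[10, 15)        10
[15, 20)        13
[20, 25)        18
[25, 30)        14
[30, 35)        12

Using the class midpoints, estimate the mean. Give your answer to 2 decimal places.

19.21

Midpoints: 2.5, 7.5, 12.5, 17.5, 22.5, 27.5, 32.5
Σfm = 7×2.5 + 11×7.5 + 10×12.5 + 13×17.5 + 18×22.5 + 14×27.5 + 12×32.5 = 1632.5
n = Σf = 85
Mean = 1632.5 / 85 = 19.2059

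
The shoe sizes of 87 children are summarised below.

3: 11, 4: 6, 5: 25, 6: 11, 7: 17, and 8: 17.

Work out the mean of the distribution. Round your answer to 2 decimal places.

5.78

Values: 3, 4, 5, 6, 7, 8
Σfx = 11×3 + 6×4 + 25×5 + 11×6 + 17×7 + 17×8 = 503
n = Σf = 87
Mean = 503 / 87 = 5.7816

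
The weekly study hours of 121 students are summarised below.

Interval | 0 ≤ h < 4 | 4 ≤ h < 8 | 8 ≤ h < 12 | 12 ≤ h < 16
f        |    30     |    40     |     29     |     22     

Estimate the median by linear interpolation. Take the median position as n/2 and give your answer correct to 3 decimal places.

7.050

Cumulative frequencies: 30, 70, 99, 121
n = 121; position = n/2 = 60.5.
This falls in the class 4 ≤ h < 8: L = 4, F = 30, f = 40, h = 4.
Median ≈ 4 + ((60.5 − 30) / 40) × 4 = 7.0500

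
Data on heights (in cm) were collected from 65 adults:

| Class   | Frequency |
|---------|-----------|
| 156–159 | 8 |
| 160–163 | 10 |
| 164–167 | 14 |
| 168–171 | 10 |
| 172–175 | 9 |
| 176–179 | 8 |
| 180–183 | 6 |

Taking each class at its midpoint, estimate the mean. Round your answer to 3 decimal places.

168.577

Midpoints: 157.5, 161.5, 165.5, 169.5, 173.5, 177.5, 181.5
Σfm = 8×157.5 + 10×161.5 + 14×165.5 + 10×169.5 + 9×173.5 + 8×177.5 + 6×181.5 = 10957.5
n = Σf = 65
Mean = 10957.5 / 65 = 168.5769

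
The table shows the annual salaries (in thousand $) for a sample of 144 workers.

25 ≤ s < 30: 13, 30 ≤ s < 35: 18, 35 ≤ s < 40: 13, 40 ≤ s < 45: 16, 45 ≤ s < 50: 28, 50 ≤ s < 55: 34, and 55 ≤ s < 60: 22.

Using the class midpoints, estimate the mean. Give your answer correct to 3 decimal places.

Midpoints: 27.5, 32.5, 37.5, 42.5, 47.5, 52.5, 57.5
Σfm = 13×27.5 + 18×32.5 + 13×37.5 + 16×42.5 + 28×47.5 + 34×52.5 + 22×57.5 = 6490
n = Σf = 144
Mean = 6490 / 144 = 45.0694

45.069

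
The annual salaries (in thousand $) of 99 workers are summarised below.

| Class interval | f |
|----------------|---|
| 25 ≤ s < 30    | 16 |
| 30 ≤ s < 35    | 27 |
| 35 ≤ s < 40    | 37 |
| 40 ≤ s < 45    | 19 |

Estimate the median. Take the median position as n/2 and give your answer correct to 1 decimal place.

Cumulative frequencies: 16, 43, 80, 99
n = 99; position = n/2 = 49.5.
This falls in the class 35 ≤ s < 40: L = 35, F = 43, f = 37, h = 5.
Median ≈ 35 + ((49.5 − 43) / 37) × 5 = 35.8784

35.9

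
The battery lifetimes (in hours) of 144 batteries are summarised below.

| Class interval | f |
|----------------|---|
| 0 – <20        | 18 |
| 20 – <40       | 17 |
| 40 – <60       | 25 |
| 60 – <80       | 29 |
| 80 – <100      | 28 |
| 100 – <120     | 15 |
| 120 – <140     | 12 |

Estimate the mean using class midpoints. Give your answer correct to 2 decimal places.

67.36

Midpoints: 10, 30, 50, 70, 90, 110, 130
Σfm = 18×10 + 17×30 + 25×50 + 29×70 + 28×90 + 15×110 + 12×130 = 9700
n = Σf = 144
Mean = 9700 / 144 = 67.3611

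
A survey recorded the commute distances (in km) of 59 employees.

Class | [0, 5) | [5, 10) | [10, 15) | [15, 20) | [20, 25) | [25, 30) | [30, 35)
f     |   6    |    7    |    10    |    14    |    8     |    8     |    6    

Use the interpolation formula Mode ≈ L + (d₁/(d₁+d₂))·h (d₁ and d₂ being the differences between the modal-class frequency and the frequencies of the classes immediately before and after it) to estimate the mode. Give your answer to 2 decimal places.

17.00

Modal class: [15, 20) (highest frequency 14).
d₁ = 14 − 10 = 4, d₂ = 14 − 8 = 6
Mode ≈ 15 + (4/(4+6)) × 5 = 15 + 2.0000 = 17.0000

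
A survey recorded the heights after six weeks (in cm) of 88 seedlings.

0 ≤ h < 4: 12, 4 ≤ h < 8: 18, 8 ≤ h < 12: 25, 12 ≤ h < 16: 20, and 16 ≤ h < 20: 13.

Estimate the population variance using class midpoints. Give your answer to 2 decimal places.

Midpoints: 2, 6, 10, 14, 18
n = 88, Σfm = 896, mean = 10.1818
Σfm² = 11328
Σf(m − x̄)² = Σfm² − (Σfm)²/n = 11328 − 896²/88 = 2205.0909
Population variance = 2205.0909 / 88 = 25.0579

25.06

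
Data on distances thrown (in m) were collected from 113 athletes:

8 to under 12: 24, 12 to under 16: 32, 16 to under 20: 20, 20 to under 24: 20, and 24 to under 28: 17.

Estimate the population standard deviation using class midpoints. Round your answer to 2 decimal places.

5.45

Midpoints: 10, 14, 18, 22, 26
n = 113, Σfm = 1930, mean = 17.0796
Σfm² = 36324
Σf(m − x̄)² = Σfm² − (Σfm)²/n = 36324 − 1930²/113 = 3360.2832
Population variance = 3360.2832 / 113 = 29.7370
Standard deviation = √29.7370 = 5.4532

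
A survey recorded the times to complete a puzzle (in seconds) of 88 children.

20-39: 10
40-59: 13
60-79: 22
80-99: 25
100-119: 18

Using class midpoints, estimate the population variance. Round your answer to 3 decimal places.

Midpoints: 29.5, 49.5, 69.5, 89.5, 109.5
n = 88, Σfm = 6676, mean = 75.8636
Σfm² = 562902
Σf(m − x̄)² = Σfm² − (Σfm)²/n = 562902 − 6676²/88 = 56436.3636
Population variance = 56436.3636 / 88 = 641.3223

641.322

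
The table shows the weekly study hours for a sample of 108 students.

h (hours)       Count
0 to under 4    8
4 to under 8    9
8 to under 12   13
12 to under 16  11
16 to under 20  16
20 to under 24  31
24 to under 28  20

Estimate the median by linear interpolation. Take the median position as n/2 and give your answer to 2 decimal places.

Cumulative frequencies: 8, 17, 30, 41, 57, 88, 108
n = 108; position = n/2 = 54.
This falls in the class 16 to under 20: L = 16, F = 41, f = 16, h = 4.
Median ≈ 16 + ((54 − 41) / 16) × 4 = 19.2500

19.25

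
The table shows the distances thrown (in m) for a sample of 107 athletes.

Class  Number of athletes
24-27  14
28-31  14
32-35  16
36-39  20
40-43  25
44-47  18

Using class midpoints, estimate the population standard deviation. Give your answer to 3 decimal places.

6.576

Midpoints: 25.5, 29.5, 33.5, 37.5, 41.5, 45.5
n = 107, Σfm = 3912.5, mean = 36.5654
Σfm² = 147688.75
Σf(m − x̄)² = Σfm² − (Σfm)²/n = 147688.75 − 3912.5²/107 = 4626.5421
Population variance = 4626.5421 / 107 = 43.2387
Standard deviation = √43.2387 = 6.5756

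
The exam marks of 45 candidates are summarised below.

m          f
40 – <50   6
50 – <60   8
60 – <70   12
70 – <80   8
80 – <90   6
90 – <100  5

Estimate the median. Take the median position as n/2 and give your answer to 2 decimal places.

67.08

Cumulative frequencies: 6, 14, 26, 34, 40, 45
n = 45; position = n/2 = 22.5.
This falls in the class 60 – <70: L = 60, F = 14, f = 12, h = 10.
Median ≈ 60 + ((22.5 − 14) / 12) × 10 = 67.0833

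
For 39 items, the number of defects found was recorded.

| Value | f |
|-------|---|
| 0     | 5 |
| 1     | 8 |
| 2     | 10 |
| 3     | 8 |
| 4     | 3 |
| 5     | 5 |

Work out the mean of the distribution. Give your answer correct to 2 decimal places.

2.28

Values: 0, 1, 2, 3, 4, 5
Σfx = 5×0 + 8×1 + 10×2 + 8×3 + 3×4 + 5×5 = 89
n = Σf = 39
Mean = 89 / 39 = 2.2821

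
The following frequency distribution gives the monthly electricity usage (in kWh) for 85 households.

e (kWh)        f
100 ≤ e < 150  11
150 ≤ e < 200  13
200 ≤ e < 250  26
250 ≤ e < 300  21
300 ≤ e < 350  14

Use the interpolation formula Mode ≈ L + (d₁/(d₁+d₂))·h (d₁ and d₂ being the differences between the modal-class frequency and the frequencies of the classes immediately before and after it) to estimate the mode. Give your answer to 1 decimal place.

Modal class: 200 ≤ e < 250 (highest frequency 26).
d₁ = 26 − 13 = 13, d₂ = 26 − 21 = 5
Mode ≈ 200 + (13/(13+5)) × 50 = 200 + 36.1111 = 236.1111

236.1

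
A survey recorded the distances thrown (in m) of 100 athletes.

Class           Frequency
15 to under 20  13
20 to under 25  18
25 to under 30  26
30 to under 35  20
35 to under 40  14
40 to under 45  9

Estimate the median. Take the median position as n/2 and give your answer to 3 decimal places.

28.654

Cumulative frequencies: 13, 31, 57, 77, 91, 100
n = 100; position = n/2 = 50.
This falls in the class 25 to under 30: L = 25, F = 31, f = 26, h = 5.
Median ≈ 25 + ((50 − 31) / 26) × 5 = 28.6538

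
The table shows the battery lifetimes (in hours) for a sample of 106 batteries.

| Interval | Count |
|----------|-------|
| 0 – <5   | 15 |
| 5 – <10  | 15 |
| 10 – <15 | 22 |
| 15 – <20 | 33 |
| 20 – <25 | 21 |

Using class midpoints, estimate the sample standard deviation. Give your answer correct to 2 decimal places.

Midpoints: 2.5, 7.5, 12.5, 17.5, 22.5
n = 106, Σfm = 1475, mean = 13.9151
Σfm² = 25112.5
Σf(m − x̄)² = Σfm² − (Σfm)²/n = 25112.5 − 1475²/106 = 4587.7358
Sample variance = 4587.7358 / 105 = 43.6927
Standard deviation = √43.6927 = 6.6100

6.61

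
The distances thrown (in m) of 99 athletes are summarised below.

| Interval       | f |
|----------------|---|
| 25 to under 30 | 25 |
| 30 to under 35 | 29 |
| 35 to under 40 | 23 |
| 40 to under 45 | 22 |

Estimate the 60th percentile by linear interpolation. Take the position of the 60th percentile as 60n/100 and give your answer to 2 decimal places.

36.17

Cumulative frequencies: 25, 54, 77, 99
n = 99; position = 60n/100 = 59.4.
This falls in the class 35 to under 40: L = 35, F = 54, f = 23, h = 5.
60th percentile ≈ 35 + ((59.4 − 54) / 23) × 5 = 36.1739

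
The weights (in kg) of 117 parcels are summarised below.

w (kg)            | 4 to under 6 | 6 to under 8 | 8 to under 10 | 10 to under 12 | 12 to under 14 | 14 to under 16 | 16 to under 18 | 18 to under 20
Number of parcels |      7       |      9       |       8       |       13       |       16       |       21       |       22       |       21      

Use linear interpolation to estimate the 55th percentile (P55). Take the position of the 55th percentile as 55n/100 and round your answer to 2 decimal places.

15.08

Cumulative frequencies: 7, 16, 24, 37, 53, 74, 96, 117
n = 117; position = 55n/100 = 64.35.
This falls in the class 14 to under 16: L = 14, F = 53, f = 21, h = 2.
55th percentile ≈ 14 + ((64.35 − 53) / 21) × 2 = 15.0810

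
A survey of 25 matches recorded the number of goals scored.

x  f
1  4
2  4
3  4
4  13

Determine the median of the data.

4

Cumulative frequencies: 4, 8, 12, 25
n = 25, so the median is the value in position (n+1)/2 = 13.
Position 13 falls at value 4.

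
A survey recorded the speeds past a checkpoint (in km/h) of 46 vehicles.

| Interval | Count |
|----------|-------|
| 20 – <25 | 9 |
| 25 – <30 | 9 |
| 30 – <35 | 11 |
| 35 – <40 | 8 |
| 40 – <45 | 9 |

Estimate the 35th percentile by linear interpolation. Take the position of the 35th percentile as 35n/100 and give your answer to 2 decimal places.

Cumulative frequencies: 9, 18, 29, 37, 46
n = 46; position = 35n/100 = 16.1.
This falls in the class 25 – <30: L = 25, F = 9, f = 9, h = 5.
35th percentile ≈ 25 + ((16.1 − 9) / 9) × 5 = 28.9444

28.94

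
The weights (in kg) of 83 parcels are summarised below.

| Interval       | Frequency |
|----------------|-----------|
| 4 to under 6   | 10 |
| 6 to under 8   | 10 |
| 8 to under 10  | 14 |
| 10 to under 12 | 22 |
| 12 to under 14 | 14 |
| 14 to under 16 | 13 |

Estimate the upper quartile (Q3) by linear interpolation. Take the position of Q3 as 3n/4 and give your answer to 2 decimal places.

12.89

Cumulative frequencies: 10, 20, 34, 56, 70, 83
n = 83; position = 3n/4 = 62.25.
This falls in the class 12 to under 14: L = 12, F = 56, f = 14, h = 2.
Upper quartile ≈ 12 + ((62.25 − 56) / 14) × 2 = 12.8929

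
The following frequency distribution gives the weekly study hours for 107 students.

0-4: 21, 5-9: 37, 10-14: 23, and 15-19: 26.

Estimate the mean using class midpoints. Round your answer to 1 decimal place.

Midpoints: 2, 7, 12, 17
Σfm = 21×2 + 37×7 + 23×12 + 26×17 = 1019
n = Σf = 107
Mean = 1019 / 107 = 9.5234

9.5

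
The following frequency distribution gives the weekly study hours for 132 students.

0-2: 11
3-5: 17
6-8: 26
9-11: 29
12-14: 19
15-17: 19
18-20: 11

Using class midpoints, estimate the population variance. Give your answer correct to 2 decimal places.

26.38

Midpoints: 1, 4, 7, 10, 13, 16, 19
n = 132, Σfm = 1311, mean = 9.9318
Σfm² = 16503
Σf(m − x̄)² = Σfm² − (Σfm)²/n = 16503 − 1311²/132 = 3482.3864
Population variance = 3482.3864 / 132 = 26.3817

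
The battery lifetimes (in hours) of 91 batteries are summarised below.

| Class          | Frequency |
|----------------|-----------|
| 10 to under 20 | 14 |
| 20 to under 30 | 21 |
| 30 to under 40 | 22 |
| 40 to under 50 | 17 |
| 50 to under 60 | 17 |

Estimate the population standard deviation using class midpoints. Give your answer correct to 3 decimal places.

13.341

Midpoints: 15, 25, 35, 45, 55
n = 91, Σfm = 3205, mean = 35.2198
Σfm² = 129075
Σf(m − x̄)² = Σfm² − (Σfm)²/n = 129075 − 3205²/91 = 16195.6044
Population variance = 16195.6044 / 91 = 177.9737
Standard deviation = √177.9737 = 13.3407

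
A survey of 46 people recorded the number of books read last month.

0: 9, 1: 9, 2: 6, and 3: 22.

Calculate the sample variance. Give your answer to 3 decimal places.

1.477

Values: 0, 1, 2, 3
n = 46, Σfx = 87, mean = 1.8913
Σfx² = 231
Σf(x − x̄)² = Σfx² − (Σfx)²/n = 231 − 87²/46 = 66.4565
Sample variance = 66.4565 / 45 = 1.4768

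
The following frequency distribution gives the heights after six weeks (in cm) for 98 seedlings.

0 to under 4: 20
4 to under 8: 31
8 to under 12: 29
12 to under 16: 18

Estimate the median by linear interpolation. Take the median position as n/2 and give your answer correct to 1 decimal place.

7.7

Cumulative frequencies: 20, 51, 80, 98
n = 98; position = n/2 = 49.
This falls in the class 4 to under 8: L = 4, F = 20, f = 31, h = 4.
Median ≈ 4 + ((49 − 20) / 31) × 4 = 7.7419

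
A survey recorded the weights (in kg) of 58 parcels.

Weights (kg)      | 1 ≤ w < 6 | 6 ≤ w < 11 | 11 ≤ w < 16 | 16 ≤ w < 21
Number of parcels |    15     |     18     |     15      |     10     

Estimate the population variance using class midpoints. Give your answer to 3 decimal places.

27.200

Midpoints: 3.5, 8.5, 13.5, 18.5
n = 58, Σfm = 593, mean = 10.2241
Σfm² = 7640.5
Σf(m − x̄)² = Σfm² − (Σfm)²/n = 7640.5 − 593²/58 = 1577.5862
Population variance = 1577.5862 / 58 = 27.1998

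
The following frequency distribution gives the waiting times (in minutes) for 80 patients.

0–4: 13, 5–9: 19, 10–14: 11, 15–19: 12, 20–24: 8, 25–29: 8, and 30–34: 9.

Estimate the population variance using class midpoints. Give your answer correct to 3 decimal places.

96.215

Midpoints: 2, 7, 12, 17, 22, 27, 32
n = 80, Σfm = 1175, mean = 14.6875
Σfm² = 24955
Σf(m − x̄)² = Σfm² − (Σfm)²/n = 24955 − 1175²/80 = 7697.1875
Population variance = 7697.1875 / 80 = 96.2148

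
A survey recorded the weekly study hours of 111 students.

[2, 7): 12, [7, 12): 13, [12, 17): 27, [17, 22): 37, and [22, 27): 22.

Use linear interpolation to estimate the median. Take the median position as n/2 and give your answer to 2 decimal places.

Cumulative frequencies: 12, 25, 52, 89, 111
n = 111; position = n/2 = 55.5.
This falls in the class [17, 22): L = 17, F = 52, f = 37, h = 5.
Median ≈ 17 + ((55.5 − 52) / 37) × 5 = 17.4730

17.47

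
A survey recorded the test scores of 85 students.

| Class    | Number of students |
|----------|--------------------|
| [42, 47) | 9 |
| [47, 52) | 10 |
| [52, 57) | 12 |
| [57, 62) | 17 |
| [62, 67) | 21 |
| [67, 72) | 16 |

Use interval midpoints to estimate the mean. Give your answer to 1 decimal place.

59.1

Midpoints: 44.5, 49.5, 54.5, 59.5, 64.5, 69.5
Σfm = 9×44.5 + 10×49.5 + 12×54.5 + 17×59.5 + 21×64.5 + 16×69.5 = 5027.5
n = Σf = 85
Mean = 5027.5 / 85 = 59.1471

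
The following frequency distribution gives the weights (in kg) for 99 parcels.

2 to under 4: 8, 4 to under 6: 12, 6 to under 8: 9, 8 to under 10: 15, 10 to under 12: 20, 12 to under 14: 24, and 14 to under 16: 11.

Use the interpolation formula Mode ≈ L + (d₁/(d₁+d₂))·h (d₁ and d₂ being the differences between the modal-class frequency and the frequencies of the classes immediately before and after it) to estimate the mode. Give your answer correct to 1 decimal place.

Modal class: 12 to under 14 (highest frequency 24).
d₁ = 24 − 20 = 4, d₂ = 24 − 11 = 13
Mode ≈ 12 + (4/(4+13)) × 2 = 12 + 0.4706 = 12.4706

12.5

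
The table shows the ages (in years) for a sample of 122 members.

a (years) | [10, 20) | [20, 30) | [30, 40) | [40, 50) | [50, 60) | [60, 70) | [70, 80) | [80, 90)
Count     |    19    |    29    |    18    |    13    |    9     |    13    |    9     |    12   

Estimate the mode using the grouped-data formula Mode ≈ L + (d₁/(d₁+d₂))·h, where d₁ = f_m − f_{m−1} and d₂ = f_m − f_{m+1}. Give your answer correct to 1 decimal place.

Modal class: [20, 30) (highest frequency 29).
d₁ = 29 − 19 = 10, d₂ = 29 − 18 = 11
Mode ≈ 20 + (10/(10+11)) × 10 = 20 + 4.7619 = 24.7619

24.8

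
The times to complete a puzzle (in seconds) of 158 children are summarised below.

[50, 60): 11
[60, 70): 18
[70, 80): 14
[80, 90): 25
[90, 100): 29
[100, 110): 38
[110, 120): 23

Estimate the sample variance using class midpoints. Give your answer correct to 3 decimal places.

Midpoints: 55, 65, 75, 85, 95, 105, 115
n = 158, Σfm = 14340, mean = 90.7595
Σfm² = 1353550
Σf(m − x̄)² = Σfm² − (Σfm)²/n = 1353550 − 14340²/158 = 52058.8608
Sample variance = 52058.8608 / 157 = 331.5851

331.585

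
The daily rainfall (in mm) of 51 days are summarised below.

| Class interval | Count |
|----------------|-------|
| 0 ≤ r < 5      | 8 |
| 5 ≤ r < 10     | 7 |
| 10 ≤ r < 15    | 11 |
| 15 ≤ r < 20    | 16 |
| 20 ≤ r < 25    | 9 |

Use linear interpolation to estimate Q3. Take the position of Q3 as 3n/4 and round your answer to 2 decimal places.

18.83

Cumulative frequencies: 8, 15, 26, 42, 51
n = 51; position = 3n/4 = 38.25.
This falls in the class 15 ≤ r < 20: L = 15, F = 26, f = 16, h = 5.
Upper quartile ≈ 15 + ((38.25 − 26) / 16) × 5 = 18.8281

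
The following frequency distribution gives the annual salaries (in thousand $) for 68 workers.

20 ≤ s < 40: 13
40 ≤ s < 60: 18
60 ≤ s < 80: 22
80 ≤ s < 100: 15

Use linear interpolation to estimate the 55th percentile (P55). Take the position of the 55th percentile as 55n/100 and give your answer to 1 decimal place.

Cumulative frequencies: 13, 31, 53, 68
n = 68; position = 55n/100 = 37.4.
This falls in the class 60 ≤ s < 80: L = 60, F = 31, f = 22, h = 20.
55th percentile ≈ 60 + ((37.4 − 31) / 22) × 20 = 65.8182

65.8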